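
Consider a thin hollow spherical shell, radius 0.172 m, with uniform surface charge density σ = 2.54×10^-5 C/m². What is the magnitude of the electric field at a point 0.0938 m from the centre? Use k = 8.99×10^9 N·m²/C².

|E| = 0 V/m

Take a concentric spherical Gaussian surface of radius r = 0.0938 m (inside the shell, r < 0.172 m).
No charge lies within this surface, so Q_enc = 0 and Gauss's law gives E·4πr² = 0 ⇒ E = 0.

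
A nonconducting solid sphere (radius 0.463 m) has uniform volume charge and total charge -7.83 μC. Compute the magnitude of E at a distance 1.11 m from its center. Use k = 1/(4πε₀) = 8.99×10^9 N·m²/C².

|E| ≈ 5.71e4 V/m

Take a concentric spherical Gaussian surface of radius r = 1.11 m (r > R, so the entire charge is enclosed).
Q_enc = -7.83 μC = -7.83e-6 C.
By Gauss's law, ∮E·dA = E·4πr² = Q_enc/ε₀.
E = k|Q_enc|/r² = (8.99×10^9)(7.83×10^-6)/(1.11)² = 5.71×10^4 N/C.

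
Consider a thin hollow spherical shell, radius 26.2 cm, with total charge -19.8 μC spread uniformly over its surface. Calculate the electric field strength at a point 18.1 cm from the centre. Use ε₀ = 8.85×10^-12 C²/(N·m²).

E = 0 (no enclosed charge)

Take a concentric spherical Gaussian surface of radius r = 18.1 cm (inside the shell, r < 26.2 cm).
No charge lies within this surface, so Q_enc = 0 and Gauss's law gives E·4πr² = 0 ⇒ E = 0.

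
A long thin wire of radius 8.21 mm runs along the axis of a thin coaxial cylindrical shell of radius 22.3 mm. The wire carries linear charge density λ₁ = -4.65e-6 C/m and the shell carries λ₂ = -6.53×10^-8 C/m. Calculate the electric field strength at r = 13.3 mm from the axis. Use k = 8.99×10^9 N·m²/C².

By cylindrical symmetry E is radial; use a coaxial Gaussian cylinder of radius 13.3 mm and length L (between the conductors, 8.21 mm < r < 22.3 mm).
The shell at 22.3 mm lies outside the Gaussian surface, so λ_enc = λ₁ = -4.65×10^-6 C/m.
Gauss's law: E·2πrL = λ_enc L/ε₀.
E = 2k|λ_enc|/r = 2(8.99×10^9)(4.65e-6)/(0.0133) = 6.29×10^6 N/C.

|E| ≈ 6.29×10^6 V/m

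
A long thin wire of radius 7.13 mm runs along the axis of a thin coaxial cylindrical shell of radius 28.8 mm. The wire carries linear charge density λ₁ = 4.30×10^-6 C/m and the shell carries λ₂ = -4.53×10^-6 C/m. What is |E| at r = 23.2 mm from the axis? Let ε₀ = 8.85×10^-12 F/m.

Take a coaxial cylindrical Gaussian surface of radius r = 23.2 mm and length L (between the conductors, 7.13 mm < r < 28.8 mm).
Only the inner wire is enclosed; the outer shell contributes nothing inside itself. λ_enc = λ₁ = 4.30×10^-6 C/m.
Gauss's law: E·2πrL = λ_enc L/ε₀.
E = |λ_enc|/(2πε₀r) = (4.30e-6)/(2π·8.85×10^-12·0.0232) = 3.33e6 N/C.

3.33e6 N/C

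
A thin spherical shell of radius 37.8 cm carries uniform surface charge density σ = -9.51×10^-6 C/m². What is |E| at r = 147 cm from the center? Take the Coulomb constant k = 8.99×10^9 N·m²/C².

|E| ≈ 7.10×10^4 V/m

Take a concentric spherical Gaussian surface of radius r = 147 cm (r > 37.8 cm).
The entire shell is enclosed: Q_enc = σ·4πR² = (-9.51×10^-6)·4π·(0.378)² = -1.708×10^-5 C.
Applying ∮E·dA = Q_enc/ε₀ with Φ = E(4πr²):
E = k|Q_enc|/r² = (8.99×10^9)(1.708×10^-5)/(1.47)² = 7.10e4 N/C.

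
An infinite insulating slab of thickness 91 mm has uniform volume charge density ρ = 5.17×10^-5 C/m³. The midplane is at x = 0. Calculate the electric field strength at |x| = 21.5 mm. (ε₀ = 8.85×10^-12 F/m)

By symmetry E is perpendicular to the slab. A Gaussian pillbox from −21.5 mm to +21.5 mm (face area A) lies entirely within the slab.
Q_enc = ρ·(2x)·A and flux = 2EA, so 2EA = 2ρxA/ε₀ ⇒ E = |ρ|x/ε₀.
E = (5.17×10^-5)(0.0215)/(8.85×10^-12) = 1.26×10^5 N/C.

E = 1.26×10^5 V/m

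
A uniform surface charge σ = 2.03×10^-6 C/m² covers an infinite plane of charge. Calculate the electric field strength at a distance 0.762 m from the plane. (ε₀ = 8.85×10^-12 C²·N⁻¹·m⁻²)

The symmetry is planar: E is normal to the sheet and the same magnitude on both sides. Take a pillbox straddling the sheet with end-cap area A.
Flux Φ = 2EA and Q_enc = σA, so 2EA = σA/ε₀ ⇒ E = |σ|/(2ε₀), independent of distance.
E = |σ|/(2ε₀) = (2.03e-6)/(2·8.85×10^-12) = 1.15×10^5 N/C.

|E| = 1.15×10^5 N/C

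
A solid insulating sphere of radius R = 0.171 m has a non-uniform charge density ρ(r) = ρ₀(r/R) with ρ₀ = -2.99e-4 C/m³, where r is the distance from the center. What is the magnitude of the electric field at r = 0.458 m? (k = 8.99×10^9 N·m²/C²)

|E| = 2.01e5 N/C

Use a concentric Gaussian sphere at r = 0.458 m (r > R, all charge enclosed).
Q_enc = 4π ∫₀^R ρ₀(r'/R)^1 r'² dr' = 4πρ₀R³/4 = -4.697e-6 C.
Since E is radial and uniform over the Gaussian sphere, Φ = E·4πr² = Q_enc/ε₀.
E = k|Q_enc|/r² = (8.99×10^9)(4.697e-6)/(0.458)² = 2.01e5 N/C.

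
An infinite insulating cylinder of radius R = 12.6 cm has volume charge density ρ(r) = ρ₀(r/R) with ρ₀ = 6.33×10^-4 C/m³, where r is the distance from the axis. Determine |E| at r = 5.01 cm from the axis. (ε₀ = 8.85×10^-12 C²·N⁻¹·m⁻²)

By cylindrical symmetry E is radial; use a coaxial Gaussian cylinder of radius 5.01 cm and length L (r < R).
Integrating ρ over the cross-section to radius r: λ_enc = (2πρ₀/R) ∫₀^r r'^2 dr' = 2πρ₀ r^3/(3·R) = 1.323×10^-6 C/m.
By Gauss's law (flux through the curved wall only), E·2πrL = λ_enc L/ε₀.
E = |λ_enc|/(2πε₀r) = (1.323e-6)/(2π·8.85×10^-12·0.0501) = 4.75×10^5 N/C.

|E| = 4.75e5 N/C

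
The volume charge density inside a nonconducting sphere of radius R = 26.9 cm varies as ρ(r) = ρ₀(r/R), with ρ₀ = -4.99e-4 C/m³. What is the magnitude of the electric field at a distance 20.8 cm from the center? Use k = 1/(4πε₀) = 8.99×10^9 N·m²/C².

|E| = 2.27e6 V/m

By spherical symmetry E is radial; choose a Gaussian sphere of radius r = 20.8 cm (r < R).
Integrate the density: Q_enc = 4π ∫₀^r ρ₀(r'/R)^1 r'² dr' = 4πρ₀ r^4/(4·R) = -1.091e-5 C.
Applying ∮E·dA = Q_enc/ε₀ with Φ = E(4πr²):
E = k|Q_enc|/r² = (8.99×10^9)(1.091×10^-5)/(0.208)² = 2.27e6 N/C.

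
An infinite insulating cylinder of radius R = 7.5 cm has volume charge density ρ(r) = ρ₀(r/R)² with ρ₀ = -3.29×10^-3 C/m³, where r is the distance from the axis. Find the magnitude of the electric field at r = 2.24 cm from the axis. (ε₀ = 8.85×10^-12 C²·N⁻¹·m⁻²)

E ≈ 1.86×10^5 N/C

Coaxial Gaussian cylinder, radius r = 2.24 cm, length L (r < R).
λ_enc = ∫₀^r ρ(r')·2πr' dr' = (2πρ₀/R²)·r^4/4 = -2.313e-7 C/m.
Since E is radial and uniform over the curved surface, Φ = E·2πrL = Q_enc/ε₀ = λ_enc L/ε₀.
E = |λ_enc|/(2πε₀r) = (2.313e-7)/(2π·8.85×10^-12·0.0224) = 1.86×10^5 N/C.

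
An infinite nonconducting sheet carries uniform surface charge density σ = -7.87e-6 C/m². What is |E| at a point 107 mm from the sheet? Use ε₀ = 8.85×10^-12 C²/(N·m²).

The symmetry is planar: E is normal to the sheet and the same magnitude on both sides. Take a pillbox straddling the sheet with end-cap area A.
Only the two end caps contribute flux: Φ = 2EA. With Q_enc = σA, Gauss's law gives E = |σ|/(2ε₀).
E = |σ|/(2ε₀) = (7.87×10^-6)/(2·8.85×10^-12) = 4.45e5 N/C.

E ≈ 4.45×10^5 N/C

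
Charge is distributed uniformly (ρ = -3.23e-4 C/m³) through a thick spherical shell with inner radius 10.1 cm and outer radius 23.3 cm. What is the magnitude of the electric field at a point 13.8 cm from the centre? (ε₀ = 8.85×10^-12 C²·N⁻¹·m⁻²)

By spherical symmetry E is radial; choose a Gaussian sphere of radius r = 13.8 cm (within the shell material, 10.1 cm < r < 23.3 cm).
Enclosed charge is the volume from a to r: Q_enc = (4π/3)ρ(r³ − a³) = -2.162×10^-6 C.
Since E is radial and uniform over the Gaussian sphere, Φ = E·4πr² = Q_enc/ε₀.
E = |Q_enc|/(4πε₀r²) = (2.162e-6)/(4π·8.85×10^-12·(0.138)²) = 1.02e6 N/C.

E = 1.02×10^6 N/C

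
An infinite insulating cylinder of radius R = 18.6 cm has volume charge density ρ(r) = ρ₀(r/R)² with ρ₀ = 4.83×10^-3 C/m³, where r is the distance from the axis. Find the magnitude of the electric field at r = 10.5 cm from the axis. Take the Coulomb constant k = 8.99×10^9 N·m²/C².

E = 4.56e6 N/C

Choose a coaxial cylinder of radius r = 10.5 cm (arbitrary length L) as the Gaussian surface (r < R).
λ_enc = ∫₀^r ρ(r')·2πr' dr' = (2πρ₀/R²)·r^4/4 = 2.666×10^-5 C/m.
By Gauss's law (flux through the curved wall only), E·2πrL = λ_enc L/ε₀.
E = 2k|λ_enc|/r = 2(8.99×10^9)(2.666×10^-5)/(0.105) = 4.56e6 N/C.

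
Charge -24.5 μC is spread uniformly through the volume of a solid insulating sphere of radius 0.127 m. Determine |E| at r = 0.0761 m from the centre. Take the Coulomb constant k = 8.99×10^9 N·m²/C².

Use a concentric Gaussian sphere at r = 0.0761 m (r < R).
For a uniform sphere the enclosed fraction is (r/R)³, so Q_enc = (-24.5 μC)(0.0761/0.127)³ = -5.271e-6 C.
Since E is radial and uniform over the Gaussian sphere, Φ = E·4πr² = Q_enc/ε₀.
E = k|Q_enc|/r² = (8.99×10^9)(5.271×10^-6)/(0.0761)² = 8.18×10^6 N/C.

E = 8.18×10^6 N/C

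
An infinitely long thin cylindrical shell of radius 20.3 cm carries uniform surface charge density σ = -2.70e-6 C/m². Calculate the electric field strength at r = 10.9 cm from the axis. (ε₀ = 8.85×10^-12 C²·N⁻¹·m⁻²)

E = 0

Coaxial Gaussian cylinder, radius r = 10.9 cm, length L (r < 20.3 cm, inside the shell).
No charge is enclosed, so Gauss's law gives E·2πrL = 0 ⇒ E = 0.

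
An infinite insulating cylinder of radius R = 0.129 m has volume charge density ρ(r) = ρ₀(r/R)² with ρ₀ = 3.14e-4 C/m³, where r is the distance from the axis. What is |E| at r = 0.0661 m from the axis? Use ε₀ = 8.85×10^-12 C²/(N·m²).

|E| = 1.54×10^5 V/m

Choose a coaxial cylinder of radius r = 0.0661 m (arbitrary length L) as the Gaussian surface (r < R).
Integrating ρ over the cross-section to radius r: λ_enc = (2πρ₀/R²) ∫₀^r r'^3 dr' = 2πρ₀ r^4/(4·R²) = 5.658×10^-7 C/m.
Since E is radial and uniform over the curved surface, Φ = E·2πrL = Q_enc/ε₀ = λ_enc L/ε₀.
E = |λ_enc|/(2πε₀r) = (5.658×10^-7)/(2π·8.85×10^-12·0.0661) = 1.54×10^5 N/C.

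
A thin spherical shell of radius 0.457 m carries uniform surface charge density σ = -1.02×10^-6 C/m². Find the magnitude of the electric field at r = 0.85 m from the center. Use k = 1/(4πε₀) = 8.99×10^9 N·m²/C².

By spherical symmetry E is radial; choose a Gaussian sphere of radius r = 0.85 m (r > 0.457 m).
The entire shell is enclosed: Q_enc = σ·4πR² = (-1.02e-6)·4π·(0.457)² = -2.677×10^-6 C.
Applying ∮E·dA = Q_enc/ε₀ with Φ = E(4πr²):
E = k|Q_enc|/r² = (8.99×10^9)(2.677×10^-6)/(0.85)² = 3.33×10^4 N/C.

3.33e4 N/C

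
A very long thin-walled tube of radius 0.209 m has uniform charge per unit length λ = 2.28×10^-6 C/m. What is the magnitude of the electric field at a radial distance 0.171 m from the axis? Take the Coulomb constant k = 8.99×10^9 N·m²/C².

By cylindrical symmetry E is radial; use a coaxial Gaussian cylinder of radius 0.171 m and length L (r < 0.209 m, inside the shell).
No charge is enclosed, so Gauss's law gives E·2πrL = 0 ⇒ E = 0.

|E| = 0 V/m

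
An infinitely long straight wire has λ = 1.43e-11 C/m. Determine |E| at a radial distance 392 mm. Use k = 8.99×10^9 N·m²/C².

|E| ≈ 0.656 V/m

By cylindrical symmetry E is radial; use a coaxial Gaussian cylinder of radius 392 mm and length L.
Q_enc = λL, so λ_enc = 1.43e-11 C/m.
Applying ∮E·dA = Q_enc/ε₀ with the end caps contributing no flux:
E = 2k|λ_enc|/r = 2(8.99×10^9)(1.43e-11)/(0.392) = 0.656 N/C.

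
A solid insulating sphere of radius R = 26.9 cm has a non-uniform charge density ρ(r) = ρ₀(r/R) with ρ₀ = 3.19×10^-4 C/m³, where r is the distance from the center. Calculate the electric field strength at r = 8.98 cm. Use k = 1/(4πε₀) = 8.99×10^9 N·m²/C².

Take a concentric spherical Gaussian surface of radius r = 8.98 cm (r < R).
Integrate the density: Q_enc = 4π ∫₀^r ρ₀(r'/R)^1 r'² dr' = 4πρ₀ r^4/(4·R) = 2.423×10^-7 C.
Since E is radial and uniform over the Gaussian sphere, Φ = E·4πr² = Q_enc/ε₀.
E = k|Q_enc|/r² = (8.99×10^9)(2.423×10^-7)/(0.0898)² = 2.70e5 N/C.

|E| ≈ 2.70×10^5 N/C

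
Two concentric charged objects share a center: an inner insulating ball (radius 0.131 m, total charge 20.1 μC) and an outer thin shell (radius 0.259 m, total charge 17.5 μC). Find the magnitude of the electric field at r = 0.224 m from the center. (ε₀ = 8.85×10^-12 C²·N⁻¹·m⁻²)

3.60×10^6 N/C

Take a concentric spherical Gaussian surface of radius r = 0.224 m (between the bodies, 0.131 m < r < 0.259 m).
The shell at 0.259 m lies outside the Gaussian surface, so Q_enc = 20.1 μC = 2.01×10^-5 C.
Since E is radial and uniform over the Gaussian sphere, Φ = E·4πr² = Q_enc/ε₀.
E = |Q_enc|/(4πε₀r²) = (2.01×10^-5)/(4π·8.85×10^-12·(0.224)²) = 3.60e6 N/C.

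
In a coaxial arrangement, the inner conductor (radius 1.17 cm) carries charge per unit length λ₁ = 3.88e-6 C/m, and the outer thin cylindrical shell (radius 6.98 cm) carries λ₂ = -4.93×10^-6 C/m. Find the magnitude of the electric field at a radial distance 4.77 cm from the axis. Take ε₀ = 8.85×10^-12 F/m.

|E| ≈ 1.46×10^6 V/m

By cylindrical symmetry E is radial; use a coaxial Gaussian cylinder of radius 4.77 cm and length L (between the conductors, 1.17 cm < r < 6.98 cm).
The shell at 6.98 cm lies outside the Gaussian surface, so λ_enc = λ₁ = 3.88×10^-6 C/m.
Gauss's law: E·2πrL = λ_enc L/ε₀.
E = |λ_enc|/(2πε₀r) = (3.88×10^-6)/(2π·8.85×10^-12·0.0477) = 1.46×10^6 N/C.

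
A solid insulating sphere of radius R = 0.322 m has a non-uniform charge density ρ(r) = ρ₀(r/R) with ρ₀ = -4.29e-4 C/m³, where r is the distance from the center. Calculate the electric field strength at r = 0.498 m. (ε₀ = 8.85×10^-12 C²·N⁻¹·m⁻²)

Symmetry ⇒ E = E(r) r̂. Gaussian sphere of radius r = 0.498 m (r > R, all charge enclosed).
Q_enc = 4π ∫₀^R ρ₀(r'/R)^1 r'² dr' = 4πρ₀R³/4 = -4.50e-5 C.
By Gauss's law, ∮E·dA = E·4πr² = Q_enc/ε₀.
E = |Q_enc|/(4πε₀r²) = (4.50×10^-5)/(4π·8.85×10^-12·(0.498)²) = 1.63×10^6 N/C.

E ≈ 1.63e6 N/C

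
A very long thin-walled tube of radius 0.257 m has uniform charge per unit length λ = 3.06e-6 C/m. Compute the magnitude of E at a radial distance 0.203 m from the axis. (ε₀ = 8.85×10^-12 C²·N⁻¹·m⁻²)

E = 0

By cylindrical symmetry E is radial; use a coaxial Gaussian cylinder of radius 0.203 m and length L (r < 0.257 m, inside the shell).
No charge is enclosed, so Gauss's law gives E·2πrL = 0 ⇒ E = 0.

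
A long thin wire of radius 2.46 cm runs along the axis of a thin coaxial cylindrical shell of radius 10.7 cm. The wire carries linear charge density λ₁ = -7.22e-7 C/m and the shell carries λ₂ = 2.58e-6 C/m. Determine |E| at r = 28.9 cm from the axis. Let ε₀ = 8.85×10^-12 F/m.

By cylindrical symmetry E is radial; use a coaxial Gaussian cylinder of radius 28.9 cm and length L (r > 10.7 cm, enclosing both).
λ_enc = λ₁ + λ₂ = (-7.22×10^-7) + (2.58×10^-6) = 1.858×10^-6 C/m.
By Gauss's law (flux through the curved wall only), E·2πrL = λ_enc L/ε₀.
E = |λ_enc|/(2πε₀r) = (1.858×10^-6)/(2π·8.85×10^-12·0.289) = 1.16e5 N/C.

1.16e5 N/C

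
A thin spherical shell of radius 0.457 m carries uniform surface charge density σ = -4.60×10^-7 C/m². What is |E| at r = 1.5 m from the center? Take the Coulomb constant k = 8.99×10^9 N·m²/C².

4.82e3 N/C

By spherical symmetry E is radial; choose a Gaussian sphere of radius r = 1.5 m (r > 0.457 m).
The entire shell is enclosed: Q_enc = σ·4πR² = (-4.60×10^-7)·4π·(0.457)² = -1.207e-6 C.
Since E is radial and uniform over the Gaussian sphere, Φ = E·4πr² = Q_enc/ε₀.
E = k|Q_enc|/r² = (8.99×10^9)(1.207×10^-6)/(1.5)² = 4.82×10^3 N/C.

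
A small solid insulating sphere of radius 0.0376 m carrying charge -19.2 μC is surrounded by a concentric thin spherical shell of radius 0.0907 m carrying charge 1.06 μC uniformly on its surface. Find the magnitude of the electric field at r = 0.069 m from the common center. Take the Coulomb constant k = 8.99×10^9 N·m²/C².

Symmetry ⇒ E = E(r) r̂. Gaussian sphere of radius r = 0.069 m (between the bodies, 0.0376 m < r < 0.0907 m).
The shell at 0.0907 m lies outside the Gaussian surface, so Q_enc = -19.2 μC = -1.92×10^-5 C.
Applying ∮E·dA = Q_enc/ε₀ with Φ = E(4πr²):
E = k|Q_enc|/r² = (8.99×10^9)(1.92e-5)/(0.069)² = 3.63×10^7 N/C.

E = 3.63e7 N/C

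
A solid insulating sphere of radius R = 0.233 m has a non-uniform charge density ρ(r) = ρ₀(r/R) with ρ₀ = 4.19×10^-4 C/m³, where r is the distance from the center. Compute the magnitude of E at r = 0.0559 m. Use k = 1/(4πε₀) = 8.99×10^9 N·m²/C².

Take a concentric spherical Gaussian surface of radius r = 0.0559 m (r < R).
Integrate the density: Q_enc = 4π ∫₀^r ρ₀(r'/R)^1 r'² dr' = 4πρ₀ r^4/(4·R) = 5.516×10^-8 C.
Gauss's law: E·4πr² = Q_enc/ε₀.
E = k|Q_enc|/r² = (8.99×10^9)(5.516×10^-8)/(0.0559)² = 1.59e5 N/C.

1.59×10^5 N/C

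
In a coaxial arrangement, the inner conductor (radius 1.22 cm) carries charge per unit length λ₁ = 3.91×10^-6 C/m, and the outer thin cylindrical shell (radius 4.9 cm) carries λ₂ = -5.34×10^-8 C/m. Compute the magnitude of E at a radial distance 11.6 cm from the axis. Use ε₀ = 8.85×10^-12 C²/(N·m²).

Take a coaxial cylindrical Gaussian surface of radius r = 11.6 cm and length L (r > 4.9 cm, enclosing both).
λ_enc = λ₁ + λ₂ = (3.91×10^-6) + (-5.34e-8) = 3.857×10^-6 C/m.
By Gauss's law (flux through the curved wall only), E·2πrL = λ_enc L/ε₀.
E = |λ_enc|/(2πε₀r) = (3.857×10^-6)/(2π·8.85×10^-12·0.116) = 5.98e5 N/C.

|E| = 5.98×10^5 N/C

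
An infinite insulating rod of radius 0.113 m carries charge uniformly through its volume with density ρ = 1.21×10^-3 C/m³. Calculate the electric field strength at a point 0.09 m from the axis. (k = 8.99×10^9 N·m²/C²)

E ≈ 6.15×10^6 V/m

By cylindrical symmetry E is radial; use a coaxial Gaussian cylinder of radius 0.09 m and length L (r < R).
Enclosed charge per unit length: λ_enc = ρ·πr² = (1.21×10^-3)π(0.09)² = 3.079e-5 C/m.
Gauss's law: E·2πrL = λ_enc L/ε₀.
E = 2k|λ_enc|/r = 2(8.99×10^9)(3.079×10^-5)/(0.09) = 6.15×10^6 N/C.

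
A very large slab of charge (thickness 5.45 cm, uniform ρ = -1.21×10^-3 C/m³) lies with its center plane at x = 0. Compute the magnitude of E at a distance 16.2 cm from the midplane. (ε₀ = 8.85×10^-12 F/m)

|E| ≈ 3.73×10^6 N/C

The point |x| = 16.2 cm lies outside the slab (half-thickness 0.02725 m). A symmetric pillbox spanning the full slab encloses Q_enc = ρ·d·A.
Flux = 2EA ⇒ E = |ρ|d/(2ε₀), independent of distance outside.
E = (1.21×10^-3)(0.0545)/(2·8.85×10^-12) = 3.73e6 N/C.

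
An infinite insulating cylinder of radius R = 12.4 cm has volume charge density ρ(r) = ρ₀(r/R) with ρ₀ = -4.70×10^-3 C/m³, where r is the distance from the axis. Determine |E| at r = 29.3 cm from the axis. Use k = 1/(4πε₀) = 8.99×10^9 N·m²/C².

Coaxial Gaussian cylinder, radius r = 29.3 cm, length L (r > R, full charge per length enclosed).
λ_enc = 2π ∫₀^R ρ₀(r'/R)^1 r' dr' = 2πρ₀R²/3 = -1.514×10^-4 C/m.
By Gauss's law (flux through the curved wall only), E·2πrL = λ_enc L/ε₀.
E = 2k|λ_enc|/r = 2(8.99×10^9)(1.514e-4)/(0.293) = 9.29×10^6 N/C.

E ≈ 9.29e6 N/C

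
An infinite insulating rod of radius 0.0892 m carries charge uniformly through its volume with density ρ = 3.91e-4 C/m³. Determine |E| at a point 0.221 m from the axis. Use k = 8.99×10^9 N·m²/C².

Choose a coaxial cylinder of radius r = 0.221 m (arbitrary length L) as the Gaussian surface (r > 0.0892 m, full cross-section enclosed).
λ_enc = ρ·πR² = (3.91×10^-4)π(0.0892)² = 9.774×10^-6 C/m.
By Gauss's law (flux through the curved wall only), E·2πrL = λ_enc L/ε₀.
E = 2k|λ_enc|/r = 2(8.99×10^9)(9.774×10^-6)/(0.221) = 7.95×10^5 N/C.

|E| = 7.95×10^5 N/C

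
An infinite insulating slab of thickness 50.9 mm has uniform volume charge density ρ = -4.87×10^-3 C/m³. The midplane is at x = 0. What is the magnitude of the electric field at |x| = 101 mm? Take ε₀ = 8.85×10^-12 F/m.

|E| = 1.40e7 N/C

The point |x| = 101 mm lies outside the slab (half-thickness 0.02545 m). A symmetric pillbox spanning the full slab encloses Q_enc = ρ·d·A.
Flux = 2EA ⇒ E = |ρ|d/(2ε₀), independent of distance outside.
E = (4.87e-3)(0.0509)/(2·8.85×10^-12) = 1.40×10^7 N/C.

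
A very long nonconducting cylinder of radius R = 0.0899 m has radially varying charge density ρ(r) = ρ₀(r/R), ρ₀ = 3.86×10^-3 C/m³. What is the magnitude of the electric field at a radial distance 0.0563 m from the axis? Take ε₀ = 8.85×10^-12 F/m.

By cylindrical symmetry E is radial; use a coaxial Gaussian cylinder of radius 0.0563 m and length L (r < R).
Integrating ρ over the cross-section to radius r: λ_enc = (2πρ₀/R) ∫₀^r r'^2 dr' = 2πρ₀ r^3/(3·R) = 1.605×10^-5 C/m.
Since E is radial and uniform over the curved surface, Φ = E·2πrL = Q_enc/ε₀ = λ_enc L/ε₀.
E = |λ_enc|/(2πε₀r) = (1.605e-5)/(2π·8.85×10^-12·0.0563) = 5.13×10^6 N/C.

E ≈ 5.13e6 N/C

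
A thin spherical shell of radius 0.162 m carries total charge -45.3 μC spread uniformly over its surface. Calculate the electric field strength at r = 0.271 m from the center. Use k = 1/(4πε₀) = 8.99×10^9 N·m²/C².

5.55e6 N/C

By spherical symmetry E is radial; choose a Gaussian sphere of radius r = 0.271 m (r > 0.162 m).
The entire shell is enclosed: Q_enc = -4.53e-5 C.
Since E is radial and uniform over the Gaussian sphere, Φ = E·4πr² = Q_enc/ε₀.
E = k|Q_enc|/r² = (8.99×10^9)(4.53e-5)/(0.271)² = 5.55×10^6 N/C.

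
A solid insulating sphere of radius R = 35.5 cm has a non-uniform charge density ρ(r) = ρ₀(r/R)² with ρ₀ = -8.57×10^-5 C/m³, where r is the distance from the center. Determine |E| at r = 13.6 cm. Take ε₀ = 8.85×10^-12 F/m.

Symmetry ⇒ E = E(r) r̂. Gaussian sphere of radius r = 13.6 cm (r < R).
Integrate the density: Q_enc = 4π ∫₀^r ρ₀(r'/R)^2 r'² dr' = 4πρ₀ r^5/(5·R²) = -7.952e-8 C.
Applying ∮E·dA = Q_enc/ε₀ with Φ = E(4πr²):
E = |Q_enc|/(4πε₀r²) = (7.952×10^-8)/(4π·8.85×10^-12·(0.136)²) = 3.87×10^4 N/C.

E ≈ 3.87×10^4 N/C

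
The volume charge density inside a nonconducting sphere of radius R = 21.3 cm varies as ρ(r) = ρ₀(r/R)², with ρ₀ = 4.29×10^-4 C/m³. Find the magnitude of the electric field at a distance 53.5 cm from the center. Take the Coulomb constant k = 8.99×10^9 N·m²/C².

Take a concentric spherical Gaussian surface of radius r = 53.5 cm (r > R, all charge enclosed).
Q_enc = 4π ∫₀^R ρ₀(r'/R)^2 r'² dr' = 4πρ₀R³/5 = 1.042×10^-5 C.
By Gauss's law, ∮E·dA = E·4πr² = Q_enc/ε₀.
E = k|Q_enc|/r² = (8.99×10^9)(1.042×10^-5)/(0.535)² = 3.27×10^5 N/C.

|E| ≈ 3.27×10^5 N/C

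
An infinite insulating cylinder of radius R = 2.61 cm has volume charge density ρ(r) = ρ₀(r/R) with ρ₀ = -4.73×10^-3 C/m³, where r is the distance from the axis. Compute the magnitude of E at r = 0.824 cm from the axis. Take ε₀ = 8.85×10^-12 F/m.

|E| = 4.63×10^5 V/m

Coaxial Gaussian cylinder, radius r = 0.824 cm, length L (r < R).
λ_enc = ∫₀^r ρ(r')·2πr' dr' = (2πρ₀/R)·r^3/3 = -2.124e-7 C/m.
Gauss's law: E·2πrL = λ_enc L/ε₀.
E = |λ_enc|/(2πε₀r) = (2.124×10^-7)/(2π·8.85×10^-12·0.00824) = 4.63×10^5 N/C.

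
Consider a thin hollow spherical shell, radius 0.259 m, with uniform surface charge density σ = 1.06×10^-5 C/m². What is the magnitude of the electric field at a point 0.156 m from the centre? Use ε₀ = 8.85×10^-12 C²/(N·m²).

Take a concentric spherical Gaussian surface of radius r = 0.156 m (inside the shell, r < 0.259 m).
All the charge is outside the Gaussian surface: Q_enc = 0, hence E = 0 everywhere inside the shell.

E = 0 (no enclosed charge)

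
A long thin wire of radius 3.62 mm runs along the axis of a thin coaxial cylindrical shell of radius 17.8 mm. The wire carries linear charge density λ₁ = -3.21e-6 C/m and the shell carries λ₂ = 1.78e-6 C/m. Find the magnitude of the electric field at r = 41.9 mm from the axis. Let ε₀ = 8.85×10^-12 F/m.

Coaxial Gaussian cylinder, radius r = 41.9 mm, length L (r > 17.8 mm, enclosing both).
λ_enc = λ₁ + λ₂ = (-3.21×10^-6) + (1.78×10^-6) = -1.43×10^-6 C/m.
Since E is radial and uniform over the curved surface, Φ = E·2πrL = Q_enc/ε₀ = λ_enc L/ε₀.
E = |λ_enc|/(2πε₀r) = (1.43e-6)/(2π·8.85×10^-12·0.0419) = 6.14×10^5 N/C.

|E| ≈ 6.14e5 N/C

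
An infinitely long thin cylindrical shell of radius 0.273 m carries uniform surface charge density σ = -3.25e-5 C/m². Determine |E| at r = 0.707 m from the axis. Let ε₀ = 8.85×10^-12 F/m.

E ≈ 1.42e6 N/C

Take a coaxial cylindrical Gaussian surface of radius r = 0.707 m and length L (r > 0.273 m).
The whole shell is enclosed: λ_enc = σ·2πR = (-3.25×10^-5)·2π·(0.273) = -5.575×10^-5 C/m.
Gauss's law: E·2πrL = λ_enc L/ε₀.
E = |λ_enc|/(2πε₀r) = (5.575×10^-5)/(2π·8.85×10^-12·0.707) = 1.42e6 N/C.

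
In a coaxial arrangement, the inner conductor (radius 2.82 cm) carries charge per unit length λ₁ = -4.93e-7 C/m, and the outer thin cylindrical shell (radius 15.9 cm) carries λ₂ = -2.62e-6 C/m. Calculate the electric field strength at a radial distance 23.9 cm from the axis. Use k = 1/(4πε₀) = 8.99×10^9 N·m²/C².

Coaxial Gaussian cylinder, radius r = 23.9 cm, length L (r > 15.9 cm, enclosing both).
λ_enc = λ₁ + λ₂ = (-4.93×10^-7) + (-2.62e-6) = -3.113×10^-6 C/m.
By Gauss's law (flux through the curved wall only), E·2πrL = λ_enc L/ε₀.
E = 2k|λ_enc|/r = 2(8.99×10^9)(3.113×10^-6)/(0.239) = 2.34e5 N/C.

|E| = 2.34×10^5 N/C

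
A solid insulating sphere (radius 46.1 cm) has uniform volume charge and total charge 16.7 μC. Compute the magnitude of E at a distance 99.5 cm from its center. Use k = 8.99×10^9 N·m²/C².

1.52×10^5 N/C

By spherical symmetry E is radial; choose a Gaussian sphere of radius r = 99.5 cm (r > R, so the entire charge is enclosed).
Q_enc = 16.7 μC = 1.67×10^-5 C.
By Gauss's law, ∮E·dA = E·4πr² = Q_enc/ε₀.
E = k|Q_enc|/r² = (8.99×10^9)(1.67e-5)/(0.995)² = 1.52e5 N/C.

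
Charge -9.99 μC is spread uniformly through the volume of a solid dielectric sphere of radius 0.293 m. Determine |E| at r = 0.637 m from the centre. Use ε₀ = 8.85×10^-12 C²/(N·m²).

Symmetry ⇒ E = E(r) r̂. Gaussian sphere of radius r = 0.637 m (r > R, so the entire charge is enclosed).
Q_enc = -9.99 μC = -9.99×10^-6 C.
Applying ∮E·dA = Q_enc/ε₀ with Φ = E(4πr²):
E = |Q_enc|/(4πε₀r²) = (9.99×10^-6)/(4π·8.85×10^-12·(0.637)²) = 2.21×10^5 N/C.

|E| ≈ 2.21×10^5 N/C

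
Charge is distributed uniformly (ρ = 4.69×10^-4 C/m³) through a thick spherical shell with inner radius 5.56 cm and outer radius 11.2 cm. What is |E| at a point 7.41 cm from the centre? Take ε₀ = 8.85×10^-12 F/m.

7.56×10^5 N/C

Take a concentric spherical Gaussian surface of radius r = 7.41 cm (within the shell material, 5.56 cm < r < 11.2 cm).
Only the shell between 5.56 cm and r is enclosed: Q_enc = ρ·(4π/3)(r³ − a³) = (4.69e-4)·(4π/3)·((0.0741)³ − (0.0556)³) = 4.616×10^-7 C.
Applying ∮E·dA = Q_enc/ε₀ with Φ = E(4πr²):
E = |Q_enc|/(4πε₀r²) = (4.616×10^-7)/(4π·8.85×10^-12·(0.0741)²) = 7.56e5 N/C.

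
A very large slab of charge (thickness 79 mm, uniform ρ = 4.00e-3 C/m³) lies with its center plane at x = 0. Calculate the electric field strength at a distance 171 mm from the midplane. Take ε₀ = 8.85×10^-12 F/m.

The point |x| = 171 mm lies outside the slab (half-thickness 0.0395 m). A symmetric pillbox spanning the full slab encloses Q_enc = ρ·d·A.
Flux = 2EA ⇒ E = |ρ|d/(2ε₀), independent of distance outside.
E = (4.00e-3)(0.079)/(2·8.85×10^-12) = 1.79×10^7 N/C.

E ≈ 1.79×10^7 N/C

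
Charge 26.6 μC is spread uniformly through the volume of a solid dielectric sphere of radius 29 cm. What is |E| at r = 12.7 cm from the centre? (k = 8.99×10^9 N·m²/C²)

E ≈ 1.25×10^6 N/C

Use a concentric Gaussian sphere at r = 12.7 cm (r < R).
For a uniform sphere the enclosed fraction is (r/R)³, so Q_enc = (26.6 μC)(0.127/0.29)³ = 2.234e-6 C.
Applying ∮E·dA = Q_enc/ε₀ with Φ = E(4πr²):
E = k|Q_enc|/r² = (8.99×10^9)(2.234×10^-6)/(0.127)² = 1.25×10^6 N/C.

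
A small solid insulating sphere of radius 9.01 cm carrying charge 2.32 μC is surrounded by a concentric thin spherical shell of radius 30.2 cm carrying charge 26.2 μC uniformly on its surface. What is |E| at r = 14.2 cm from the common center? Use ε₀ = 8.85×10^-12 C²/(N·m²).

1.03×10^6 V/m

By spherical symmetry E is radial; choose a Gaussian sphere of radius r = 14.2 cm (between the bodies, 9.01 cm < r < 30.2 cm).
The shell at 30.2 cm lies outside the Gaussian surface, so Q_enc = 2.32 μC = 2.32×10^-6 C.
By Gauss's law, ∮E·dA = E·4πr² = Q_enc/ε₀.
E = |Q_enc|/(4πε₀r²) = (2.32e-6)/(4π·8.85×10^-12·(0.142)²) = 1.03×10^6 N/C.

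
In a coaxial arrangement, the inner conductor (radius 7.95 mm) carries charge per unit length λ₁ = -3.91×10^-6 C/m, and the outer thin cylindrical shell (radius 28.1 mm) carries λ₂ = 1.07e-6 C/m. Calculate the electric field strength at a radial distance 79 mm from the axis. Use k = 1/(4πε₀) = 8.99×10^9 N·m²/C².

|E| ≈ 6.46×10^5 N/C

Coaxial Gaussian cylinder, radius r = 79 mm, length L (r > 28.1 mm, enclosing both).
λ_enc = λ₁ + λ₂ = (-3.91×10^-6) + (1.07×10^-6) = -2.84×10^-6 C/m.
Applying ∮E·dA = Q_enc/ε₀ with the end caps contributing no flux:
E = 2k|λ_enc|/r = 2(8.99×10^9)(2.84×10^-6)/(0.079) = 6.46e5 N/C.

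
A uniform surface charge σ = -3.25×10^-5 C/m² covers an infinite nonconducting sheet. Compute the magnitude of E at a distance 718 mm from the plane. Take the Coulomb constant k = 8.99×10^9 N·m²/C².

The symmetry is planar: E is normal to the sheet and the same magnitude on both sides. Take a pillbox straddling the sheet with end-cap area A.
Flux Φ = 2EA and Q_enc = σA, so 2EA = σA/ε₀ ⇒ E = |σ|/(2ε₀), independent of distance.
E = 2πk|σ| = 2π(8.99×10^9)(3.25e-5) = 1.84×10^6 N/C.

E ≈ 1.84×10^6 N/C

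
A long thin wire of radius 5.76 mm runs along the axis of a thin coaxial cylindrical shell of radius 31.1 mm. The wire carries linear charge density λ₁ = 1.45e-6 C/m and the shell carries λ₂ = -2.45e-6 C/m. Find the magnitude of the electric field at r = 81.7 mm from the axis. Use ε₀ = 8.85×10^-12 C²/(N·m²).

E ≈ 2.20×10^5 V/m

Take a coaxial cylindrical Gaussian surface of radius r = 81.7 mm and length L (r > 31.1 mm, enclosing both).
λ_enc = λ₁ + λ₂ = (1.45×10^-6) + (-2.45×10^-6) = -1.00×10^-6 C/m.
By Gauss's law (flux through the curved wall only), E·2πrL = λ_enc L/ε₀.
E = |λ_enc|/(2πε₀r) = (1.00e-6)/(2π·8.85×10^-12·0.0817) = 2.20e5 N/C.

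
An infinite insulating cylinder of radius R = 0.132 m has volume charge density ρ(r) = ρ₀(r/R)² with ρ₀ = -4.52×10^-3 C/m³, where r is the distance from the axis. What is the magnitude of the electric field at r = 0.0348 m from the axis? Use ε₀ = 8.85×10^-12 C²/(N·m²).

Coaxial Gaussian cylinder, radius r = 0.0348 m, length L (r < R).
λ_enc = ∫₀^r ρ(r')·2πr' dr' = (2πρ₀/R²)·r^4/4 = -5.976×10^-7 C/m.
Since E is radial and uniform over the curved surface, Φ = E·2πrL = Q_enc/ε₀ = λ_enc L/ε₀.
E = |λ_enc|/(2πε₀r) = (5.976×10^-7)/(2π·8.85×10^-12·0.0348) = 3.09×10^5 N/C.

E = 3.09e5 N/C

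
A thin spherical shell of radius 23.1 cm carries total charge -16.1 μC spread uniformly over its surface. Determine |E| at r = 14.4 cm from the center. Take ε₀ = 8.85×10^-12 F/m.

E = 0

By spherical symmetry E is radial; choose a Gaussian sphere of radius r = 14.4 cm (inside the shell, r < 23.1 cm).
All the charge is outside the Gaussian surface: Q_enc = 0, hence E = 0 everywhere inside the shell.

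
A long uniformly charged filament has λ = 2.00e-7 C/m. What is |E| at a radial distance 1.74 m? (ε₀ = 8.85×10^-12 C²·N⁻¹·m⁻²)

E = 2.07×10^3 N/C

Coaxial Gaussian cylinder, radius r = 1.74 m, length L.
Q_enc = λL, so λ_enc = 2.00×10^-7 C/m.
Gauss's law: E·2πrL = λ_enc L/ε₀.
E = |λ_enc|/(2πε₀r) = (2.00×10^-7)/(2π·8.85×10^-12·1.74) = 2.07e3 N/C.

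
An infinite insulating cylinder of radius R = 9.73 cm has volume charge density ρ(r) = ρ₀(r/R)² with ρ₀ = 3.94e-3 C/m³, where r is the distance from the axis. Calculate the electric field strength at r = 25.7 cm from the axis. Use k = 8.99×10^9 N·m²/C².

By cylindrical symmetry E is radial; use a coaxial Gaussian cylinder of radius 25.7 cm and length L (r > R, full charge per length enclosed).
λ_enc = 2π ∫₀^R ρ₀(r'/R)^2 r' dr' = 2πρ₀R²/4 = 5.859e-5 C/m.
By Gauss's law (flux through the curved wall only), E·2πrL = λ_enc L/ε₀.
E = 2k|λ_enc|/r = 2(8.99×10^9)(5.859×10^-5)/(0.257) = 4.10×10^6 N/C.

E ≈ 4.10×10^6 V/m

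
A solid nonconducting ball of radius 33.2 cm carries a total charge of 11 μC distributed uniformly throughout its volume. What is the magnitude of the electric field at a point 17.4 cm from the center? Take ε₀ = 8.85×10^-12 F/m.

E ≈ 4.70×10^5 N/C

Symmetry ⇒ E = E(r) r̂. Gaussian sphere of radius r = 17.4 cm (r < R).
For a uniform sphere the enclosed fraction is (r/R)³, so Q_enc = (11 μC)(0.174/0.332)³ = 1.584e-6 C.
By Gauss's law, ∮E·dA = E·4πr² = Q_enc/ε₀.
E = |Q_enc|/(4πε₀r²) = (1.584e-6)/(4π·8.85×10^-12·(0.174)²) = 4.70×10^5 N/C.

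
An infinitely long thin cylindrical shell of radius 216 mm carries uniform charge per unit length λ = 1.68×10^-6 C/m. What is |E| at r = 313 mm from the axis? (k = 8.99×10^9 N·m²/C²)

Coaxial Gaussian cylinder, radius r = 313 mm, length L (r > 216 mm).
The full line charge is enclosed: λ_enc = 1.68e-6 C/m.
Since E is radial and uniform over the curved surface, Φ = E·2πrL = Q_enc/ε₀ = λ_enc L/ε₀.
E = 2k|λ_enc|/r = 2(8.99×10^9)(1.68×10^-6)/(0.313) = 9.65×10^4 N/C.

|E| ≈ 9.65×10^4 N/C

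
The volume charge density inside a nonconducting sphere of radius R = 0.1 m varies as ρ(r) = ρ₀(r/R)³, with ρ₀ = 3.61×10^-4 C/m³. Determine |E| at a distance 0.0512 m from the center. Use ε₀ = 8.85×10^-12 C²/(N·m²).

E ≈ 4.67e4 N/C

Symmetry ⇒ E = E(r) r̂. Gaussian sphere of radius r = 0.0512 m (r < R).
Q_enc = ∫₀^r ρ(r')·4πr'² dr' = (4πρ₀/R³) ∫₀^r r'^5 dr' = 4πρ₀ r^6/(6·R³) = 1.362×10^-8 C.
Since E is radial and uniform over the Gaussian sphere, Φ = E·4πr² = Q_enc/ε₀.
E = |Q_enc|/(4πε₀r²) = (1.362×10^-8)/(4π·8.85×10^-12·(0.0512)²) = 4.67e4 N/C.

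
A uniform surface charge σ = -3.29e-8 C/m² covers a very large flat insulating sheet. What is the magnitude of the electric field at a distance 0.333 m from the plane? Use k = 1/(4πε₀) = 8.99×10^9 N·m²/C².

E = 1.86×10^3 N/C

The symmetry is planar: E is normal to the sheet and the same magnitude on both sides. Take a pillbox straddling the sheet with end-cap area A.
Flux Φ = 2EA and Q_enc = σA, so 2EA = σA/ε₀ ⇒ E = |σ|/(2ε₀), independent of distance.
E = 2πk|σ| = 2π(8.99×10^9)(3.29×10^-8) = 1.86×10^3 N/C.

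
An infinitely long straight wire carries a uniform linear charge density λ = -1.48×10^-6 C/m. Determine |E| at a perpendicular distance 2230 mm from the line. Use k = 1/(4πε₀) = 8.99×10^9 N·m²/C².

Choose a coaxial cylinder of radius r = 2230 mm (arbitrary length L) as the Gaussian surface.
Q_enc = λL, so λ_enc = -1.48e-6 C/m.
Applying ∮E·dA = Q_enc/ε₀ with the end caps contributing no flux:
E = 2k|λ_enc|/r = 2(8.99×10^9)(1.48×10^-6)/(2.23) = 1.19e4 N/C.

|E| = 1.19e4 V/m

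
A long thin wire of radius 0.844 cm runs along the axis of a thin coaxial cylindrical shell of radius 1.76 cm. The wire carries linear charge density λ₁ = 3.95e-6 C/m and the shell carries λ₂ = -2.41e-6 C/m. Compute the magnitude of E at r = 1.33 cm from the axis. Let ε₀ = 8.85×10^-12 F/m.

Take a coaxial cylindrical Gaussian surface of radius r = 1.33 cm and length L (between the conductors, 0.844 cm < r < 1.76 cm).
Only the inner wire is enclosed; the outer shell contributes nothing inside itself. λ_enc = λ₁ = 3.95×10^-6 C/m.
Gauss's law: E·2πrL = λ_enc L/ε₀.
E = |λ_enc|/(2πε₀r) = (3.95×10^-6)/(2π·8.85×10^-12·0.0133) = 5.34×10^6 N/C.

E ≈ 5.34e6 N/C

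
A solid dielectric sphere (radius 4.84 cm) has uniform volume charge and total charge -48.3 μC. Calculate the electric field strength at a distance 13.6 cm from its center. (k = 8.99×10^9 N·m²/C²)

Symmetry ⇒ E = E(r) r̂. Gaussian sphere of radius r = 13.6 cm (r > R, so the entire charge is enclosed).
Q_enc = -48.3 μC = -4.83×10^-5 C.
Applying ∮E·dA = Q_enc/ε₀ with Φ = E(4πr²):
E = k|Q_enc|/r² = (8.99×10^9)(4.83×10^-5)/(0.136)² = 2.35e7 N/C.

|E| ≈ 2.35×10^7 N/C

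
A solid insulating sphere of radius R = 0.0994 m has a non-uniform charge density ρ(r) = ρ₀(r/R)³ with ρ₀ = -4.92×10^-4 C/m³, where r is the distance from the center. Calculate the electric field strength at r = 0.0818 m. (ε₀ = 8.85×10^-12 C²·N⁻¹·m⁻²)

By spherical symmetry E is radial; choose a Gaussian sphere of radius r = 0.0818 m (r < R).
Integrate the density: Q_enc = 4π ∫₀^r ρ₀(r'/R)^3 r'² dr' = 4πρ₀ r^6/(6·R³) = -3.143e-7 C.
Applying ∮E·dA = Q_enc/ε₀ with Φ = E(4πr²):
E = |Q_enc|/(4πε₀r²) = (3.143×10^-7)/(4π·8.85×10^-12·(0.0818)²) = 4.22×10^5 N/C.

E ≈ 4.22×10^5 N/C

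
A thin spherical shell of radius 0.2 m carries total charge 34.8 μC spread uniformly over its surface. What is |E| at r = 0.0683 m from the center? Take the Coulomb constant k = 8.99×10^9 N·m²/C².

Use a concentric Gaussian sphere at r = 0.0683 m (inside the shell, r < 0.2 m).
No charge lies within this surface, so Q_enc = 0 and Gauss's law gives E·4πr² = 0 ⇒ E = 0.

E = 0 (no enclosed charge)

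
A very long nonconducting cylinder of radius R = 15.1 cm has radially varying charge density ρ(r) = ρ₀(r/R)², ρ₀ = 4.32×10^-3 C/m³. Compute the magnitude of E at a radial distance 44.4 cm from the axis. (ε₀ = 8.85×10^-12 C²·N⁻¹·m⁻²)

By cylindrical symmetry E is radial; use a coaxial Gaussian cylinder of radius 44.4 cm and length L (r > R, full charge per length enclosed).
λ_enc = 2π ∫₀^R ρ₀(r'/R)^2 r' dr' = 2πρ₀R²/4 = 1.547×10^-4 C/m.
Since E is radial and uniform over the curved surface, Φ = E·2πrL = Q_enc/ε₀ = λ_enc L/ε₀.
E = |λ_enc|/(2πε₀r) = (1.547×10^-4)/(2π·8.85×10^-12·0.444) = 6.27e6 N/C.

E ≈ 6.27×10^6 N/C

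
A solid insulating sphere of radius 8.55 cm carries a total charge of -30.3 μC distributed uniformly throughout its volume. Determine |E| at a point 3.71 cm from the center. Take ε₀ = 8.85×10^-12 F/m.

Take a concentric spherical Gaussian surface of radius r = 3.71 cm (r < R).
For a uniform sphere the enclosed fraction is (r/R)³, so Q_enc = (-30.3 μC)(0.0371/0.0855)³ = -2.476×10^-6 C.
Since E is radial and uniform over the Gaussian sphere, Φ = E·4πr² = Q_enc/ε₀.
E = |Q_enc|/(4πε₀r²) = (2.476×10^-6)/(4π·8.85×10^-12·(0.0371)²) = 1.62×10^7 N/C.

E ≈ 1.62×10^7 N/C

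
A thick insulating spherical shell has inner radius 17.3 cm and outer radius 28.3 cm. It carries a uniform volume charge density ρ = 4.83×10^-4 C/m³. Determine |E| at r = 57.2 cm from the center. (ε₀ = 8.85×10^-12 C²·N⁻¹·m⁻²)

|E| ≈ 9.72×10^5 N/C

Symmetry ⇒ E = E(r) r̂. Gaussian sphere of radius r = 57.2 cm (r > 28.3 cm, enclosing the whole shell).
Q_enc = ρ·(4π/3)(b³ − a³) = (4.83e-4)·(4π/3)·((0.283)³ − (0.173)³) = 3.538e-5 C.
Applying ∮E·dA = Q_enc/ε₀ with Φ = E(4πr²):
E = |Q_enc|/(4πε₀r²) = (3.538×10^-5)/(4π·8.85×10^-12·(0.572)²) = 9.72e5 N/C.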